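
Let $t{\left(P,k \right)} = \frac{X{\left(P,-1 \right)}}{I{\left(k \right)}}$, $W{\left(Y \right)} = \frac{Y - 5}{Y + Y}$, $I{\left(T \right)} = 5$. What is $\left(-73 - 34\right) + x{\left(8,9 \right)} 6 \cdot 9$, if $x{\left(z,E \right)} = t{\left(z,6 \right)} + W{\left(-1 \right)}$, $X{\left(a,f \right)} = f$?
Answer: $\frac{221}{5} \approx 44.2$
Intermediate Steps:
$W{\left(Y \right)} = \frac{-5 + Y}{2 Y}$
$t{\left(P,k \right)} = - \frac{1}{5}$
$x{\left(z,E \right)} = \frac{14}{5}$ ($x{\left(z,E \right)} = - \frac{1}{5} + \frac{-5 - 1}{2 \left(-1\right)} = - \frac{1}{5} + \frac{1}{2} \left(-1\right) \left(-6\right) = - \frac{1}{5} + 3 = \frac{14}{5}$)
$\left(-73 - 34\right) + x{\left(8,9 \right)} 6 \cdot 9 = \left(-73 - 34\right) + \frac{14 \cdot 6 \cdot 9}{5} = \left(-73 - 34\right) + \frac{14}{5} \cdot 54 = -107 + \frac{756}{5} = \frac{221}{5}$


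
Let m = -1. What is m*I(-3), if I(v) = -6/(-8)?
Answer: -¾ ≈ -0.75000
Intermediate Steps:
I(v) = ¾ (I(v) = -6*(-⅛) = ¾)
m*I(-3) = -1*¾ = -¾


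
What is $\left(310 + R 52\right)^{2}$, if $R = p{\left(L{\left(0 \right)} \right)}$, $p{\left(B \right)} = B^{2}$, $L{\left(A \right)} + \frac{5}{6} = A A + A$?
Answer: $\frac{9703225}{81} \approx 1.1979 \cdot 10^{5}$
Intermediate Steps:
$L{\left(A \right)} = - \frac{5}{6} + A + A^{2}$ ($L{\left(A \right)} = - \frac{5}{6} + \left(A A + A\right) = - \frac{5}{6} + \left(A^{2} + A\right) = - \frac{5}{6} + \left(A + A^{2}\right) = - \frac{5}{6} + A + A^{2}$)
$R = \frac{25}{36}$ ($R = \left(- \frac{5}{6} + 0 + 0^{2}\right)^{2} = \left(- \frac{5}{6} + 0 + 0\right)^{2} = \left(- \frac{5}{6}\right)^{2} = \frac{25}{36} \approx 0.69444$)
$\left(310 + R 52\right)^{2} = \left(310 + \frac{25}{36} \cdot 52\right)^{2} = \left(310 + \frac{325}{9}\right)^{2} = \left(\frac{3115}{9}\right)^{2} = \frac{9703225}{81}$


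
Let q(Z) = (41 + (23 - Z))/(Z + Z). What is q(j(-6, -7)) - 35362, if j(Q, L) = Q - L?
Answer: -70661/2 ≈ -35331.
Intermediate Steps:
q(Z) = (64 - Z)/(2*Z) (q(Z) = (64 - Z)/((2*Z)) = (64 - Z)*(1/(2*Z)) = (64 - Z)/(2*Z))
q(j(-6, -7)) - 35362 = (64 - (-6 - 1*(-7)))/(2*(-6 - 1*(-7))) - 35362 = (64 - (-6 + 7))/(2*(-6 + 7)) - 35362 = (½)*(64 - 1*1)/1 - 35362 = (½)*1*(64 - 1) - 35362 = (½)*1*63 - 35362 = 63/2 - 35362 = -70661/2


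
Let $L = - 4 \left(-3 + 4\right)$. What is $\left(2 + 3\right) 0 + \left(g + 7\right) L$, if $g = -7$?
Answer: $0$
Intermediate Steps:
$L = -4$ ($L = \left(-4\right) 1 = -4$)
$\left(2 + 3\right) 0 + \left(g + 7\right) L = \left(2 + 3\right) 0 + \left(-7 + 7\right) \left(-4\right) = 5 \cdot 0 + 0 \left(-4\right) = 0 + 0 = 0$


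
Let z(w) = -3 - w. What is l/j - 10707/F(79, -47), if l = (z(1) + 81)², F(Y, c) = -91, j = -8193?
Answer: 87182912/745563 ≈ 116.94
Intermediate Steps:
l = 5929 (l = ((-3 - 1*1) + 81)² = ((-3 - 1) + 81)² = (-4 + 81)² = 77² = 5929)
l/j - 10707/F(79, -47) = 5929/(-8193) - 10707/(-91) = 5929*(-1/8193) - 10707*(-1/91) = -5929/8193 + 10707/91 = 87182912/745563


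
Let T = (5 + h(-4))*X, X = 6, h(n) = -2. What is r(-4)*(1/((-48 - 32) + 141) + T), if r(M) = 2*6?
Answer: 13188/61 ≈ 216.20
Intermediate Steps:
r(M) = 12
T = 18 (T = (5 - 2)*6 = 3*6 = 18)
r(-4)*(1/((-48 - 32) + 141) + T) = 12*(1/((-48 - 32) + 141) + 18) = 12*(1/(-80 + 141) + 18) = 12*(1/61 + 18) = 12*(1099/61) = 13188/61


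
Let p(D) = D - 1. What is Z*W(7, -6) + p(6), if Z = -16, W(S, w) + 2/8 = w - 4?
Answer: 169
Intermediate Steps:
p(D) = -1 + D
W(S, w) = -17/4 + w (W(S, w) = -¼ + (w - 4) = -¼ + (-4 + w) = -17/4 + w)
Z*W(7, -6) + p(6) = -16*(-17/4 - 6) + (-1 + 6) = -16*(-41/4) + 5 = 164 + 5 = 169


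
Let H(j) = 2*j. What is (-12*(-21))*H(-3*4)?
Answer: -6048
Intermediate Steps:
(-12*(-21))*H(-3*4) = (-12*(-21))*(2*(-3*4)) = 252*(2*(-12)) = 252*(-24) = -6048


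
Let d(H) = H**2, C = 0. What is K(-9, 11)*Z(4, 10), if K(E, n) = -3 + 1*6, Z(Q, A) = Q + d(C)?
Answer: 12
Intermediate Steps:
Z(Q, A) = Q (Z(Q, A) = Q + 0**2 = Q + 0 = Q)
K(E, n) = 3 (K(E, n) = -3 + 6 = 3)
K(-9, 11)*Z(4, 10) = 3*4 = 12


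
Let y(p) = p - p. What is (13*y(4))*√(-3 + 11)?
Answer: 0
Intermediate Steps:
y(p) = 0
(13*y(4))*√(-3 + 11) = (13*0)*√(-3 + 11) = 0*√8 = 0*(2*√2) = 0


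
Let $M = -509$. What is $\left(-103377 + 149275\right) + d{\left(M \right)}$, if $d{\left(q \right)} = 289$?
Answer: $46187$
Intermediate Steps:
$\left(-103377 + 149275\right) + d{\left(M \right)} = \left(-103377 + 149275\right) + 289 = 45898 + 289 = 46187$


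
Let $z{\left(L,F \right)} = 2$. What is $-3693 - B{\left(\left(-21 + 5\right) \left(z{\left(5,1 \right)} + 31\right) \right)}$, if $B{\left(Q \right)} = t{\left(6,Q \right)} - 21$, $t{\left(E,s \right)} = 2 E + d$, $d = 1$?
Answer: $-3685$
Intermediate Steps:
$t{\left(E,s \right)} = 1 + 2 E$ ($t{\left(E,s \right)} = 2 E + 1 = 1 + 2 E$)
$B{\left(Q \right)} = -8$ ($B{\left(Q \right)} = \left(1 + 2 \cdot 6\right) - 21 = \left(1 + 12\right) - 21 = 13 - 21 = -8$)
$-3693 - B{\left(\left(-21 + 5\right) \left(z{\left(5,1 \right)} + 31\right) \right)} = -3693 - -8 = -3693 + 8 = -3685$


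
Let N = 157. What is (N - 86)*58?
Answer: 4118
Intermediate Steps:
(N - 86)*58 = (157 - 86)*58 = 71*58 = 4118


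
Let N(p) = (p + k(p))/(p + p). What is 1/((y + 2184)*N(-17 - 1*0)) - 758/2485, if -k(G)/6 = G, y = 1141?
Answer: -51456/168625 ≈ -0.30515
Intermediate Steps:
k(G) = -6*G
N(p) = -5/2 (N(p) = (p - 6*p)/(p + p) = (-5*p)/((2*p)) = (-5*p)*(1/(2*p)) = -5/2)
1/((y + 2184)*N(-17 - 1*0)) - 758/2485 = 1/((1141 + 2184)*(-5/2)) - 758/2485 = -⅖/3325 - 758*1/2485 = (1/3325)*(-⅖) - 758/2485 = -2/16625 - 758/2485 = -51456/168625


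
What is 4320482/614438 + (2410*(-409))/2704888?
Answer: 2770193630949/415496493236 ≈ 6.6672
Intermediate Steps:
4320482/614438 + (2410*(-409))/2704888 = 4320482*(1/614438) - 985690*1/2704888 = 2160241/307219 - 492845/1352444 = 2770193630949/415496493236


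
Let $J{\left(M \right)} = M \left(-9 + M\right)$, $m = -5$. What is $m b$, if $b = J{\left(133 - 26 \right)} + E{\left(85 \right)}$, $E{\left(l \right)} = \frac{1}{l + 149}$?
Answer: $- \frac{12268625}{234} \approx -52430.0$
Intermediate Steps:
$E{\left(l \right)} = \frac{1}{149 + l}$
$b = \frac{2453725}{234}$ ($b = \left(133 - 26\right) \left(-9 + \left(133 - 26\right)\right) + \frac{1}{149 + 85} = \left(133 - 26\right) \left(-9 + \left(133 - 26\right)\right) + \frac{1}{234} = 107 \left(-9 + 107\right) + \frac{1}{234} = 107 \cdot 98 + \frac{1}{234} = 10486 + \frac{1}{234} = \frac{2453725}{234} \approx 10486.0$)
$m b = \left(-5\right) \frac{2453725}{234} = - \frac{12268625}{234}$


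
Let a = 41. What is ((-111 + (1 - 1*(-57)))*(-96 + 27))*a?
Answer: 149937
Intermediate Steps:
((-111 + (1 - 1*(-57)))*(-96 + 27))*a = ((-111 + (1 - 1*(-57)))*(-96 + 27))*41 = ((-111 + (1 + 57))*(-69))*41 = ((-111 + 58)*(-69))*41 = -53*(-69)*41 = 3657*41 = 149937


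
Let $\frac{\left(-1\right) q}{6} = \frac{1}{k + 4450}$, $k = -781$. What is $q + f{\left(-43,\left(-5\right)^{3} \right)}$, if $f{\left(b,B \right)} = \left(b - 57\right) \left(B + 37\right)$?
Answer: $\frac{10762398}{1223} \approx 8800.0$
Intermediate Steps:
$f{\left(b,B \right)} = \left(-57 + b\right) \left(37 + B\right)$
$q = - \frac{2}{1223}$ ($q = - \frac{6}{-781 + 4450} = - \frac{6}{3669} = \left(-6\right) \frac{1}{3669} = - \frac{2}{1223} \approx -0.0016353$)
$q + f{\left(-43,\left(-5\right)^{3} \right)} = - \frac{2}{1223} + \left(-2109 - 57 \left(-5\right)^{3} + 37 \left(-43\right) + \left(-5\right)^{3} \left(-43\right)\right) = - \frac{2}{1223} - -8800 = - \frac{2}{1223} + \left(-2109 + 7125 - 1591 + 5375\right) = - \frac{2}{1223} + 8800 = \frac{10762398}{1223}$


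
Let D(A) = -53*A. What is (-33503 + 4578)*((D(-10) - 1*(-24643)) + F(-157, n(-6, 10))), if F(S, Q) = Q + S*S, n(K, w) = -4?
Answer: -1440985650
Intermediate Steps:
F(S, Q) = Q + S²
(-33503 + 4578)*((D(-10) - 1*(-24643)) + F(-157, n(-6, 10))) = (-33503 + 4578)*((-53*(-10) - 1*(-24643)) + (-4 + (-157)²)) = -28925*((530 + 24643) + (-4 + 24649)) = -28925*(25173 + 24645) = -28925*49818 = -1440985650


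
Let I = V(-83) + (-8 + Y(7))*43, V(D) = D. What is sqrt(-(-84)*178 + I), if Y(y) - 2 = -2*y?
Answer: sqrt(14009) ≈ 118.36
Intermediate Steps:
Y(y) = 2 - 2*y
I = -943 (I = -83 + (-8 + (2 - 2*7))*43 = -83 + (-8 + (2 - 14))*43 = -83 + (-8 - 12)*43 = -83 - 20*43 = -83 - 860 = -943)
sqrt(-(-84)*178 + I) = sqrt(-(-84)*178 - 943) = sqrt(-1*(-14952) - 943) = sqrt(14952 - 943) = sqrt(14009)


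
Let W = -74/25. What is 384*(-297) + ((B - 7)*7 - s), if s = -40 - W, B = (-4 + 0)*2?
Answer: -2852899/25 ≈ -1.1412e+5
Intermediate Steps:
W = -74/25 (W = -74*1/25 = -74/25 ≈ -2.9600)
B = -8 (B = -4*2 = -8)
s = -926/25 (s = -40 - 1*(-74/25) = -40 + 74/25 = -926/25 ≈ -37.040)
384*(-297) + ((B - 7)*7 - s) = 384*(-297) + ((-8 - 7)*7 - 1*(-926/25)) = -114048 + (-15*7 + 926/25) = -114048 + (-105 + 926/25) = -114048 - 1699/25 = -2852899/25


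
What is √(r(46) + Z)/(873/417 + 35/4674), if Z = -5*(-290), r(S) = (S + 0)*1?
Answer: 1299372*√374/1364999 ≈ 18.409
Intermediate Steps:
r(S) = S (r(S) = S*1 = S)
Z = 1450
√(r(46) + Z)/(873/417 + 35/4674) = √(46 + 1450)/(873/417 + 35/4674) = √1496/(873*(1/417) + 35*(1/4674)) = (2*√374)/(291/139 + 35/4674) = (2*√374)/(1364999/649686) = (2*√374)*(649686/1364999) = 1299372*√374/1364999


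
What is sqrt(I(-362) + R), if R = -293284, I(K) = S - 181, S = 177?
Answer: 2*I*sqrt(73322) ≈ 541.56*I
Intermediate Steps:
I(K) = -4 (I(K) = 177 - 181 = -4)
sqrt(I(-362) + R) = sqrt(-4 - 293284) = sqrt(-293288) = 2*I*sqrt(73322)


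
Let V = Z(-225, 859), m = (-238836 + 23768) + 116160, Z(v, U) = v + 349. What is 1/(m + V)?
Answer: -1/98784 ≈ -1.0123e-5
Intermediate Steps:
Z(v, U) = 349 + v
m = -98908 (m = -215068 + 116160 = -98908)
V = 124 (V = 349 - 225 = 124)
1/(m + V) = 1/(-98908 + 124) = 1/(-98784) = -1/98784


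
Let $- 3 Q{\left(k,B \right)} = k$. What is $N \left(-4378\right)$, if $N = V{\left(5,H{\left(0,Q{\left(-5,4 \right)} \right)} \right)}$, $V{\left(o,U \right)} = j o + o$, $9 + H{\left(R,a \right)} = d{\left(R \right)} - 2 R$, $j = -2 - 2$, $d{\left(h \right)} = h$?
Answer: $65670$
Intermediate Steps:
$j = -4$ ($j = -2 - 2 = -4$)
$Q{\left(k,B \right)} = - \frac{k}{3}$
$H{\left(R,a \right)} = -9 - R$ ($H{\left(R,a \right)} = -9 + \left(R - 2 R\right) = -9 - R$)
$V{\left(o,U \right)} = - 3 o$ ($V{\left(o,U \right)} = - 4 o + o = - 3 o$)
$N = -15$ ($N = \left(-3\right) 5 = -15$)
$N \left(-4378\right) = \left(-15\right) \left(-4378\right) = 65670$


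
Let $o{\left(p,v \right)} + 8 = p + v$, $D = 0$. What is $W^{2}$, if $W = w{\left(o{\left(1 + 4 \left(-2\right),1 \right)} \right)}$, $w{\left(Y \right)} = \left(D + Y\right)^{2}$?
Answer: $38416$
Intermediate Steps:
$o{\left(p,v \right)} = -8 + p + v$ ($o{\left(p,v \right)} = -8 + \left(p + v\right) = -8 + p + v$)
$w{\left(Y \right)} = Y^{2}$ ($w{\left(Y \right)} = \left(0 + Y\right)^{2} = Y^{2}$)
$W = 196$ ($W = \left(-8 + \left(1 + 4 \left(-2\right)\right) + 1\right)^{2} = \left(-8 + \left(1 - 8\right) + 1\right)^{2} = \left(-8 - 7 + 1\right)^{2} = \left(-14\right)^{2} = 196$)
$W^{2} = 196^{2} = 38416$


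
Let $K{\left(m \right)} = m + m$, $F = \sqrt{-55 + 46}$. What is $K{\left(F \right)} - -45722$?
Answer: $45722 + 6 i \approx 45722.0 + 6.0 i$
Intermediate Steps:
$F = 3 i$ ($F = \sqrt{-9} = 3 i \approx 3.0 i$)
$K{\left(m \right)} = 2 m$
$K{\left(F \right)} - -45722 = 2 \cdot 3 i - -45722 = 6 i + 45722 = 45722 + 6 i$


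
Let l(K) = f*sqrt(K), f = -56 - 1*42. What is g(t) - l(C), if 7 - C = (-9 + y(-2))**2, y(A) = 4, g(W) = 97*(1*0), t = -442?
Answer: 294*I*sqrt(2) ≈ 415.78*I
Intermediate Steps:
g(W) = 0 (g(W) = 97*0 = 0)
f = -98 (f = -56 - 42 = -98)
C = -18 (C = 7 - (-9 + 4)**2 = 7 - 1*(-5)**2 = 7 - 1*25 = 7 - 25 = -18)
l(K) = -98*sqrt(K)
g(t) - l(C) = 0 - (-98)*sqrt(-18) = 0 - (-98)*3*I*sqrt(2) = 0 - (-294)*I*sqrt(2) = 0 + 294*I*sqrt(2) = 294*I*sqrt(2)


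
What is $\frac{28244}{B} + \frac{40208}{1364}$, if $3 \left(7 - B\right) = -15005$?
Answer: $\frac{8178862}{232903} \approx 35.117$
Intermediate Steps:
$B = \frac{15026}{3}$ ($B = 7 - - \frac{15005}{3} = 7 + \frac{15005}{3} = \frac{15026}{3} \approx 5008.7$)
$\frac{28244}{B} + \frac{40208}{1364} = \frac{28244}{\frac{15026}{3}} + \frac{40208}{1364} = 28244 \cdot \frac{3}{15026} + 40208 \cdot \frac{1}{1364} = \frac{42366}{7513} + \frac{10052}{341} = \frac{8178862}{232903}$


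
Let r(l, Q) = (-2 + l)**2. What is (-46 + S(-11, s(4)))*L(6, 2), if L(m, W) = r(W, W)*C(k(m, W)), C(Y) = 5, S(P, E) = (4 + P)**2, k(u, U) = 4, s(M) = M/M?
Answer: 0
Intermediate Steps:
s(M) = 1
L(m, W) = 5*(-2 + W)**2 (L(m, W) = (-2 + W)**2*5 = 5*(-2 + W)**2)
(-46 + S(-11, s(4)))*L(6, 2) = (-46 + (4 - 11)**2)*(5*(-2 + 2)**2) = (-46 + (-7)**2)*(5*0**2) = (-46 + 49)*(5*0) = 3*0 = 0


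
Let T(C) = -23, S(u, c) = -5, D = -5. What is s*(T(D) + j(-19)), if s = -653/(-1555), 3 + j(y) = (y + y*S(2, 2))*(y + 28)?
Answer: 429674/1555 ≈ 276.32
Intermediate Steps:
j(y) = -3 - 4*y*(28 + y) (j(y) = -3 + (y + y*(-5))*(y + 28) = -3 + (y - 5*y)*(28 + y) = -3 + (-4*y)*(28 + y) = -3 - 4*y*(28 + y))
s = 653/1555 (s = -653*(-1/1555) = 653/1555 ≈ 0.41994)
s*(T(D) + j(-19)) = 653*(-23 + (-3 - 112*(-19) - 4*(-19)**2))/1555 = 653*(-23 + (-3 + 2128 - 4*361))/1555 = 653*(-23 + (-3 + 2128 - 1444))/1555 = 653*(-23 + 681)/1555 = (653/1555)*658 = 429674/1555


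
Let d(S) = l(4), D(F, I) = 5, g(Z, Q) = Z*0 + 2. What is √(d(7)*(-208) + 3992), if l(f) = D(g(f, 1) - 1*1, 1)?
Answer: 6*√82 ≈ 54.332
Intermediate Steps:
g(Z, Q) = 2 (g(Z, Q) = 0 + 2 = 2)
l(f) = 5
d(S) = 5
√(d(7)*(-208) + 3992) = √(5*(-208) + 3992) = √(-1040 + 3992) = √2952 = 6*√82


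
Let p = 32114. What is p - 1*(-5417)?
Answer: 37531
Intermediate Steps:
p - 1*(-5417) = 32114 - 1*(-5417) = 32114 + 5417 = 37531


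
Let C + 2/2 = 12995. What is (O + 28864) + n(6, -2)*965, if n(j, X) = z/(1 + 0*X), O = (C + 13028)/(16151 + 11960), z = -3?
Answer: 730040581/28111 ≈ 25970.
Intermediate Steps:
C = 12994 (C = -1 + 12995 = 12994)
O = 26022/28111 (O = (12994 + 13028)/(16151 + 11960) = 26022/28111 ≈ 0.92569)
n(j, X) = -3 (n(j, X) = -3/(1 + 0*X) = -3/(1 + 0) = -3/1 = -3*1 = -3)
(O + 28864) + n(6, -2)*965 = (26022/28111 + 28864) - 3*965 = 811421926/28111 - 2895 = 730040581/28111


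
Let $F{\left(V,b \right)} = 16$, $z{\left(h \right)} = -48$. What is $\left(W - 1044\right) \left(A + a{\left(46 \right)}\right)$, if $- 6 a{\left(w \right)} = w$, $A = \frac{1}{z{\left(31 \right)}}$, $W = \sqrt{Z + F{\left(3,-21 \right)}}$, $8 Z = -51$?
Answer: $\frac{32103}{4} - \frac{123 \sqrt{154}}{64} \approx 8001.9$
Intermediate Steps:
$Z = - \frac{51}{8}$ ($Z = \frac{1}{8} \left(-51\right) = - \frac{51}{8} \approx -6.375$)
$W = \frac{\sqrt{154}}{4}$ ($W = \sqrt{- \frac{51}{8} + 16} = \sqrt{\frac{77}{8}} = \frac{\sqrt{154}}{4} \approx 3.1024$)
$A = - \frac{1}{48}$ ($A = \frac{1}{-48} = - \frac{1}{48} \approx -0.020833$)
$a{\left(w \right)} = - \frac{w}{6}$
$\left(W - 1044\right) \left(A + a{\left(46 \right)}\right) = \left(\frac{\sqrt{154}}{4} - 1044\right) \left(- \frac{1}{48} - \frac{23}{3}\right) = \left(-1044 + \frac{\sqrt{154}}{4}\right) \left(- \frac{1}{48} - \frac{23}{3}\right) = \left(-1044 + \frac{\sqrt{154}}{4}\right) \left(- \frac{123}{16}\right) = \frac{32103}{4} - \frac{123 \sqrt{154}}{64}$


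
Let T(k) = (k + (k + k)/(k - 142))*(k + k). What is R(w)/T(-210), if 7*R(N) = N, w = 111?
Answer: 814/4501875 ≈ 0.00018081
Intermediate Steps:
R(N) = N/7
T(k) = 2*k*(k + 2*k/(-142 + k)) (T(k) = (k + (2*k)/(-142 + k))*(2*k) = (k + 2*k/(-142 + k))*(2*k) = 2*k*(k + 2*k/(-142 + k)))
R(w)/T(-210) = ((1/7)*111)/((2*(-210)**2*(-140 - 210)/(-142 - 210))) = 111/(7*((2*44100*(-350)/(-352)))) = 111/(7*((2*44100*(-1/352)*(-350)))) = 111/(7*(1929375/22)) = (111/7)*(22/1929375) = 814/4501875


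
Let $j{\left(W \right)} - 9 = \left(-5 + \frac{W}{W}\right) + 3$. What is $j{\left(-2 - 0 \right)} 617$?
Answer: $4936$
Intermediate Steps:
$j{\left(W \right)} = 8$ ($j{\left(W \right)} = 9 + \left(\left(-5 + \frac{W}{W}\right) + 3\right) = 9 + \left(\left(-5 + 1\right) + 3\right) = 9 + \left(-4 + 3\right) = 9 - 1 = 8$)
$j{\left(-2 - 0 \right)} 617 = 8 \cdot 617 = 4936$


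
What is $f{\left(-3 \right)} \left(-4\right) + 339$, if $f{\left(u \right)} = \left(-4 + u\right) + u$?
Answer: $379$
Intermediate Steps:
$f{\left(u \right)} = -4 + 2 u$
$f{\left(-3 \right)} \left(-4\right) + 339 = \left(-4 + 2 \left(-3\right)\right) \left(-4\right) + 339 = \left(-4 - 6\right) \left(-4\right) + 339 = \left(-10\right) \left(-4\right) + 339 = 40 + 339 = 379$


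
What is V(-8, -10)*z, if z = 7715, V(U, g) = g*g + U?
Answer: 709780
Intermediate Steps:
V(U, g) = U + g² (V(U, g) = g² + U = U + g²)
V(-8, -10)*z = (-8 + (-10)²)*7715 = (-8 + 100)*7715 = 92*7715 = 709780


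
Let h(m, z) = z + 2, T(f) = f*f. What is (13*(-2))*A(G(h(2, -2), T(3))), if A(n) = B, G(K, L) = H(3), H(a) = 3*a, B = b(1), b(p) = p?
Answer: -26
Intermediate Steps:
T(f) = f²
h(m, z) = 2 + z
B = 1
G(K, L) = 9 (G(K, L) = 3*3 = 9)
A(n) = 1
(13*(-2))*A(G(h(2, -2), T(3))) = (13*(-2))*1 = -26*1 = -26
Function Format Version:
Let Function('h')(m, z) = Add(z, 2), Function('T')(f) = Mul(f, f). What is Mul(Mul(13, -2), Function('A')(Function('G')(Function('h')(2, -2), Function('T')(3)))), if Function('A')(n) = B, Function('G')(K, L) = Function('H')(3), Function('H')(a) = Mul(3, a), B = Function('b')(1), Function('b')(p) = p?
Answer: -26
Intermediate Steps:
Function('T')(f) = Pow(f, 2)
Function('h')(m, z) = Add(2, z)
B = 1
Function('G')(K, L) = 9 (Function('G')(K, L) = Mul(3, 3) = 9)
Function('A')(n) = 1
Mul(Mul(13, -2), Function('A')(Function('G')(Function('h')(2, -2), Function('T')(3)))) = Mul(Mul(13, -2), 1) = Mul(-26, 1) = -26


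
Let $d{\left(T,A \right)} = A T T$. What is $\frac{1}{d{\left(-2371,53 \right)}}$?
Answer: $\frac{1}{297946973} \approx 3.3563 \cdot 10^{-9}$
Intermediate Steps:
$d{\left(T,A \right)} = A T^{2}$
$\frac{1}{d{\left(-2371,53 \right)}} = \frac{1}{53 \left(-2371\right)^{2}} = \frac{1}{53 \cdot 5621641} = \frac{1}{297946973}$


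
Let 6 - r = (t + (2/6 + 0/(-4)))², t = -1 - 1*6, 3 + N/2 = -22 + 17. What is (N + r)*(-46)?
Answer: 22540/9 ≈ 2504.4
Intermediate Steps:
N = -16 (N = -6 + 2*(-22 + 17) = -6 + 2*(-5) = -6 - 10 = -16)
t = -7 (t = -1 - 6 = -7)
r = -346/9 (r = 6 - (-7 + (2/6 + 0/(-4)))² = 6 - (-7 + (2*(⅙) + 0*(-¼)))² = 6 - (-7 + (⅓ + 0))² = 6 - (-7 + ⅓)² = 6 - (-20/3)² = 6 - 1*400/9 = 6 - 400/9 = -346/9 ≈ -38.444)
(N + r)*(-46) = (-16 - 346/9)*(-46) = -490/9*(-46) = 22540/9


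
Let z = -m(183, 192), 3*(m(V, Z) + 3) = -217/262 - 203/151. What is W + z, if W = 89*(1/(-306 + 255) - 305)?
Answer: -54765441821/2017662 ≈ -27143.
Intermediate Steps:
m(V, Z) = -147337/39562 (m(V, Z) = -3 + (-217/262 - 203/151)/3 = -3 + (⅓)*(-85953/39562) = -3 - 28651/39562 = -147337/39562)
W = -1384484/51 (W = 89*(1/(-51) - 305) = 89*(-1/51 - 305) = 89*(-15556/51) = -1384484/51 ≈ -27147.)
z = 147337/39562 (z = -1*(-147337/39562) = 147337/39562 ≈ 3.7242)
W + z = -1384484/51 + 147337/39562 = -54765441821/2017662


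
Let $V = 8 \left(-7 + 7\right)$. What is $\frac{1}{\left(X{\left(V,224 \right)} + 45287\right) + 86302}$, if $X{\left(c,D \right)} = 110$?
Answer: $\frac{1}{131699} \approx 7.5931 \cdot 10^{-6}$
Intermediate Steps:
$V = 0$ ($V = 8 \cdot 0 = 0$)
$\frac{1}{\left(X{\left(V,224 \right)} + 45287\right) + 86302} = \frac{1}{\left(110 + 45287\right) + 86302} = \frac{1}{45397 + 86302} = \frac{1}{131699}$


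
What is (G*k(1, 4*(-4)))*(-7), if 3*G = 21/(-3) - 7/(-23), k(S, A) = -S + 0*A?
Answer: -1078/69 ≈ -15.623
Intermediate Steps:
k(S, A) = -S (k(S, A) = -S + 0 = -S)
G = -154/69 (G = (21/(-3) - 7/(-23))/3 = (21*(-1/3) - 7*(-1/23))/3 = (-7 + 7/23)/3 = (1/3)*(-154/23) = -154/69 ≈ -2.2319)
(G*k(1, 4*(-4)))*(-7) = -(-154)/69*(-7) = -154/69*(-1)*(-7) = (154/69)*(-7) = -1078/69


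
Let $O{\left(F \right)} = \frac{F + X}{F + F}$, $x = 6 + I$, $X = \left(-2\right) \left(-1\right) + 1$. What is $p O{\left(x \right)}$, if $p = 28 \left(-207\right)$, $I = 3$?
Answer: $-3864$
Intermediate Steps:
$X = 3$ ($X = 2 + 1 = 3$)
$p = -5796$
$x = 9$ ($x = 6 + 3 = 9$)
$O{\left(F \right)} = \frac{3 + F}{2 F}$ ($O{\left(F \right)} = \frac{F + 3}{F + F} = \frac{3 + F}{2 F}$)
$p O{\left(x \right)} = - 5796 \frac{3 + 9}{2 \cdot 9} = - 5796 \cdot \frac{1}{2} \cdot \frac{1}{9} \cdot 12 = \left(-5796\right) \frac{2}{3} = -3864$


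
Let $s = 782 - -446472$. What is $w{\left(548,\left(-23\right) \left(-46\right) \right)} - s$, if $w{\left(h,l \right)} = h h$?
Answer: $-146950$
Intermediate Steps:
$w{\left(h,l \right)} = h^{2}$
$s = 447254$ ($s = 782 + 446472 = 447254$)
$w{\left(548,\left(-23\right) \left(-46\right) \right)} - s = 548^{2} - 447254 = 300304 - 447254 = -146950$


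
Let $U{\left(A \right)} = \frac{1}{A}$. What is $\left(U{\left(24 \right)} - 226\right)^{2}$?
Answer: $\frac{29408929}{576} \approx 51057.0$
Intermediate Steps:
$\left(U{\left(24 \right)} - 226\right)^{2} = \left(\frac{1}{24} - 226\right)^{2} = \left(- \frac{5423}{24}\right)^{2} = \frac{29408929}{576}$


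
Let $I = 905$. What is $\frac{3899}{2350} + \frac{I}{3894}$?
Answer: $\frac{4327364}{2287725} \approx 1.8916$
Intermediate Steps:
$\frac{3899}{2350} + \frac{I}{3894} = \frac{3899}{2350} + \frac{905}{3894} = \frac{4327364}{2287725}$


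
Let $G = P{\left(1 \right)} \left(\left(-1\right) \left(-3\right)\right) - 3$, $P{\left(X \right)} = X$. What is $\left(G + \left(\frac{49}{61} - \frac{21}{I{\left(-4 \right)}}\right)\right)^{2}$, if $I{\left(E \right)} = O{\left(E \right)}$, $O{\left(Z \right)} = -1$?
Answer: $\frac{1768900}{3721} \approx 475.38$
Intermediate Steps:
$I{\left(E \right)} = -1$
$G = 0$ ($G = 1 \left(\left(-1\right) \left(-3\right)\right) - 3 = 1 \cdot 3 - 3 = 3 - 3 = 0$)
$\left(G + \left(\frac{49}{61} - \frac{21}{I{\left(-4 \right)}}\right)\right)^{2} = \left(0 + \left(\frac{49}{61} - \frac{21}{-1}\right)\right)^{2} = \left(0 + \left(49 \cdot \frac{1}{61} - -21\right)\right)^{2} = \left(0 + \left(\frac{49}{61} + 21\right)\right)^{2} = \left(0 + \frac{1330}{61}\right)^{2} = \left(\frac{1330}{61}\right)^{2} = \frac{1768900}{3721}$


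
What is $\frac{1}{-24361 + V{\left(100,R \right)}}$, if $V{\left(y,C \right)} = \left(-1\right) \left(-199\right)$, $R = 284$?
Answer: $- \frac{1}{24162} \approx -4.1387 \cdot 10^{-5}$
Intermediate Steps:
$V{\left(y,C \right)} = 199$
$\frac{1}{-24361 + V{\left(100,R \right)}} = \frac{1}{-24361 + 199} = \frac{1}{-24162} = - \frac{1}{24162}$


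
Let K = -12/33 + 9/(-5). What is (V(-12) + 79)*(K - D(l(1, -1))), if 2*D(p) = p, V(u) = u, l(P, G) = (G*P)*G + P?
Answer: -11658/55 ≈ -211.96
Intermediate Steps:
l(P, G) = P + P*G² (l(P, G) = P*G² + P = P + P*G²)
D(p) = p/2
K = -119/55 (K = -12*1/33 + 9*(-⅕) = -4/11 - 9/5 = -119/55 ≈ -2.1636)
(V(-12) + 79)*(K - D(l(1, -1))) = (-12 + 79)*(-119/55 - 1*(1 + (-1)²)/2) = 67*(-119/55 - 1*(1 + 1)/2) = 67*(-119/55 - 1*2/2) = 67*(-119/55 - 2/2) = 67*(-119/55 - 1*1) = 67*(-119/55 - 1) = 67*(-174/55) = -11658/55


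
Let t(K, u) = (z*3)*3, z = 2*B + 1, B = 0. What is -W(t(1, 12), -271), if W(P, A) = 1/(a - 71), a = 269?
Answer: -1/198 ≈ -0.0050505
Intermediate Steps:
z = 1 (z = 2*0 + 1 = 0 + 1 = 1)
t(K, u) = 9 (t(K, u) = (1*3)*3 = 3*3 = 9)
W(P, A) = 1/198 (W(P, A) = 1/(269 - 71) = 1/198)
-W(t(1, 12), -271) = -1*1/198 = -1/198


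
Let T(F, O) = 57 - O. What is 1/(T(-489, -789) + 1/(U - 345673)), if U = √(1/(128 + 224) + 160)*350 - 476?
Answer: 637059669145299/538952478256201478 + 25*√1239062/538952478256201478 ≈ 0.0011820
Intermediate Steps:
U = -476 + 175*√1239062/44 (U = √(1/352 + 160)*350 - 476 = √(56321/352)*350 - 476 = (√1239062/88)*350 - 476 = 175*√1239062/44 - 476 = -476 + 175*√1239062/44 ≈ 3951.2)
1/(T(-489, -789) + 1/(U - 345673)) = 1/((57 - 1*(-789)) + 1/((-476 + 175*√1239062/44) - 345673)) = 1/((57 + 789) + 1/(-346149 + 175*√1239062/44)) = 1/(846 + 1/(-346149 + 175*√1239062/44))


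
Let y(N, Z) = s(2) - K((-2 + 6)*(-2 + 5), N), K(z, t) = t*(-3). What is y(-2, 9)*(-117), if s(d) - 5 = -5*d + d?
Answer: 1053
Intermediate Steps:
K(z, t) = -3*t
s(d) = 5 - 4*d (s(d) = 5 + (-5*d + d) = 5 - 4*d)
y(N, Z) = -3 + 3*N (y(N, Z) = (5 - 4*2) - (-3)*N = (5 - 8) + 3*N = -3 + 3*N)
y(-2, 9)*(-117) = (-3 + 3*(-2))*(-117) = (-3 - 6)*(-117) = -9*(-117) = 1053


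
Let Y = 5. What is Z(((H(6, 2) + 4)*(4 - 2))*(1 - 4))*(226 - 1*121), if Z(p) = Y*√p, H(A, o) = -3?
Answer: 525*I*√6 ≈ 1286.0*I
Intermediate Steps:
Z(p) = 5*√p
Z(((H(6, 2) + 4)*(4 - 2))*(1 - 4))*(226 - 1*121) = (5*√(((-3 + 4)*(4 - 2))*(1 - 4)))*(226 - 1*121) = (5*√((1*2)*(-3)))*(226 - 121) = (5*√(2*(-3)))*105 = (5*√(-6))*105 = (5*(I*√6))*105 = (5*I*√6)*105 = 525*I*√6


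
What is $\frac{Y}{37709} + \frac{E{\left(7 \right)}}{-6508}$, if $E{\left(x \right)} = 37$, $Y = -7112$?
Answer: $- \frac{6811447}{35058596} \approx -0.19429$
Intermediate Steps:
$\frac{Y}{37709} + \frac{E{\left(7 \right)}}{-6508} = - \frac{7112}{37709} + \frac{37}{-6508} = \left(-7112\right) \frac{1}{37709} + 37 \left(- \frac{1}{6508}\right) = - \frac{1016}{5387} - \frac{37}{6508} = - \frac{6811447}{35058596}$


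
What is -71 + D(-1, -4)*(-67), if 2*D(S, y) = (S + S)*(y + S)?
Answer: -406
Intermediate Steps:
D(S, y) = S*(S + y) (D(S, y) = ((S + S)*(y + S))/2 = ((2*S)*(S + y))/2 = (2*S*(S + y))/2 = S*(S + y))
-71 + D(-1, -4)*(-67) = -71 - (-1 - 4)*(-67) = -71 - 1*(-5)*(-67) = -71 + 5*(-67) = -71 - 335 = -406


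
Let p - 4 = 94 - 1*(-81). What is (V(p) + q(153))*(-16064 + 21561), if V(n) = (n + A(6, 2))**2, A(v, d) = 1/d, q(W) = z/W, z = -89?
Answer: 108392248189/612 ≈ 1.7711e+8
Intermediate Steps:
p = 179 (p = 4 + (94 - 1*(-81)) = 4 + (94 + 81) = 4 + 175 = 179)
q(W) = -89/W
V(n) = (1/2 + n)**2 (V(n) = (n + 1/2)**2 = (1/2 + n)**2)
(V(p) + q(153))*(-16064 + 21561) = ((1 + 2*179)**2/4 - 89/153)*(-16064 + 21561) = ((1 + 358)**2/4 - 89*1/153)*5497 = ((1/4)*359**2 - 89/153)*5497 = ((1/4)*128881 - 89/153)*5497 = (128881/4 - 89/153)*5497 = (19718437/612)*5497 = 108392248189/612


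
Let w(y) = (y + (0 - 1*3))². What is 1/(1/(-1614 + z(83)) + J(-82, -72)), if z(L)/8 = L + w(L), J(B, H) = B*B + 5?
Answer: 50250/338132251 ≈ 0.00014861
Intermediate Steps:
w(y) = (-3 + y)² (w(y) = (y + (0 - 3))² = (y - 3)² = (-3 + y)²)
J(B, H) = 5 + B² (J(B, H) = B² + 5 = 5 + B²)
z(L) = 8*L + 8*(-3 + L)² (z(L) = 8*(L + (-3 + L)²) = 8*L + 8*(-3 + L)²)
1/(1/(-1614 + z(83)) + J(-82, -72)) = 1/(1/(-1614 + (8*83 + 8*(-3 + 83)²)) + (5 + (-82)²)) = 1/(1/(-1614 + (664 + 8*80²)) + (5 + 6724)) = 1/(1/(-1614 + (664 + 8*6400)) + 6729) = 1/(1/(-1614 + (664 + 51200)) + 6729) = 1/(1/(-1614 + 51864) + 6729) = 1/(1/50250 + 6729) = 1/(338132251/50250) = 50250/338132251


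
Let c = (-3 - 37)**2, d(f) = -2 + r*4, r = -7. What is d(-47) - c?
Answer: -1630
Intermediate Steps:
d(f) = -30 (d(f) = -2 - 7*4 = -2 - 28 = -30)
c = 1600 (c = (-40)**2 = 1600)
d(-47) - c = -30 - 1*1600 = -30 - 1600 = -1630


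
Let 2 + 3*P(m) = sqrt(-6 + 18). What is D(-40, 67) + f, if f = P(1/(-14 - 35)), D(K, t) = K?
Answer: -122/3 + 2*sqrt(3)/3 ≈ -39.512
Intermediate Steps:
P(m) = -2/3 + 2*sqrt(3)/3 (P(m) = -2/3 + sqrt(-6 + 18)/3 = -2/3 + sqrt(12)/3 = -2/3 + (2*sqrt(3))/3 = -2/3 + 2*sqrt(3)/3)
f = -2/3 + 2*sqrt(3)/3 ≈ 0.48803
D(-40, 67) + f = -40 + (-2/3 + 2*sqrt(3)/3) = -122/3 + 2*sqrt(3)/3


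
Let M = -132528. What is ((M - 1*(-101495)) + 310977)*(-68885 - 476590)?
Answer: -152702453400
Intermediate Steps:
((M - 1*(-101495)) + 310977)*(-68885 - 476590) = ((-132528 - 1*(-101495)) + 310977)*(-68885 - 476590) = ((-132528 + 101495) + 310977)*(-545475) = (-31033 + 310977)*(-545475) = 279944*(-545475) = -152702453400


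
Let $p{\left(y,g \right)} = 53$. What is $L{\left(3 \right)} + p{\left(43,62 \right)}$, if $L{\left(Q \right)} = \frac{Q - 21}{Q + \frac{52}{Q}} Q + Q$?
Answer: $\frac{3254}{61} \approx 53.344$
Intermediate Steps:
$L{\left(Q \right)} = Q + \frac{Q \left(-21 + Q\right)}{Q + \frac{52}{Q}}$ ($L{\left(Q \right)} = \frac{-21 + Q}{Q + \frac{52}{Q}} Q + Q = \frac{Q \left(-21 + Q\right)}{Q + \frac{52}{Q}} + Q = Q + \frac{Q \left(-21 + Q\right)}{Q + \frac{52}{Q}}$)
$L{\left(3 \right)} + p{\left(43,62 \right)} = \frac{3 \left(52 - 63 + 2 \cdot 3^{2}\right)}{52 + 3^{2}} + 53 = \frac{3 \left(52 - 63 + 2 \cdot 9\right)}{52 + 9} + 53 = \frac{3 \left(52 - 63 + 18\right)}{61} + 53 = 3 \cdot \frac{1}{61} \cdot 7 + 53 = \frac{21}{61} + 53 = \frac{3254}{61}$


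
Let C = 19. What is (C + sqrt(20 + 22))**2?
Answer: (19 + sqrt(42))**2 ≈ 649.27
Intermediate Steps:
(C + sqrt(20 + 22))**2 = (19 + sqrt(20 + 22))**2 = (19 + sqrt(42))**2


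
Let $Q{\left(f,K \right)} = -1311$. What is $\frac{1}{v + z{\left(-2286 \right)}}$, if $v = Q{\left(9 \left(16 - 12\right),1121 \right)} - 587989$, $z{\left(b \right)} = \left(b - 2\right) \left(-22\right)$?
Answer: $- \frac{1}{538964} \approx -1.8554 \cdot 10^{-6}$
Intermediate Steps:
$z{\left(b \right)} = 44 - 22 b$ ($z{\left(b \right)} = \left(-2 + b\right) \left(-22\right) = 44 - 22 b$)
$v = -589300$ ($v = -1311 - 587989 = -589300$)
$\frac{1}{v + z{\left(-2286 \right)}} = \frac{1}{-589300 + \left(44 - -50292\right)} = \frac{1}{-589300 + \left(44 + 50292\right)} = \frac{1}{-589300 + 50336} = \frac{1}{-538964} = - \frac{1}{538964}$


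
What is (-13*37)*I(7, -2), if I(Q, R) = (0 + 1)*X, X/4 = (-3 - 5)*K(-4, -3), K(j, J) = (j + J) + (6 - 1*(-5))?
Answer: 61568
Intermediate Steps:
K(j, J) = 11 + J + j (K(j, J) = (J + j) + (6 + 5) = (J + j) + 11 = 11 + J + j)
X = -128 (X = 4*((-3 - 5)*(11 - 3 - 4)) = 4*(-8*4) = 4*(-32) = -128)
I(Q, R) = -128 (I(Q, R) = (0 + 1)*(-128) = 1*(-128) = -128)
(-13*37)*I(7, -2) = -13*37*(-128) = -481*(-128) = 61568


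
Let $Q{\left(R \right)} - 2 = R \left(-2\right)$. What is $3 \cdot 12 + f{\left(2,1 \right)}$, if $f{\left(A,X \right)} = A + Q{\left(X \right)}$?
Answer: $38$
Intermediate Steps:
$Q{\left(R \right)} = 2 - 2 R$ ($Q{\left(R \right)} = 2 + R \left(-2\right) = 2 - 2 R$)
$f{\left(A,X \right)} = 2 + A - 2 X$ ($f{\left(A,X \right)} = A - \left(-2 + 2 X\right) = 2 + A - 2 X$)
$3 \cdot 12 + f{\left(2,1 \right)} = 3 \cdot 12 + \left(2 + 2 - 2\right) = 36 + \left(2 + 2 - 2\right) = 36 + 2 = 38$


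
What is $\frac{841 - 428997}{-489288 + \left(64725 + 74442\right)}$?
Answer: $\frac{428156}{350121} \approx 1.2229$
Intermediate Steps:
$\frac{841 - 428997}{-489288 + \left(64725 + 74442\right)} = - \frac{428156}{-489288 + 139167} = - \frac{428156}{-350121} = \left(-428156\right) \left(- \frac{1}{350121}\right) = \frac{428156}{350121}$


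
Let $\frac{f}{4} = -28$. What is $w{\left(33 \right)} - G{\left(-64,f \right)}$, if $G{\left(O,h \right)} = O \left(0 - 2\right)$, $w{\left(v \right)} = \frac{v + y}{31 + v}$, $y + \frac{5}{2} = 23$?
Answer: $- \frac{16277}{128} \approx -127.16$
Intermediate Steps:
$f = -112$ ($f = 4 \left(-28\right) = -112$)
$y = \frac{41}{2}$ ($y = - \frac{5}{2} + 23 = \frac{41}{2} \approx 20.5$)
$w{\left(v \right)} = \frac{\frac{41}{2} + v}{31 + v}$ ($w{\left(v \right)} = \frac{v + \frac{41}{2}}{31 + v} = \frac{\frac{41}{2} + v}{31 + v}$)
$G{\left(O,h \right)} = - 2 O$ ($G{\left(O,h \right)} = O \left(0 - 2\right) = O \left(-2\right) = - 2 O$)
$w{\left(33 \right)} - G{\left(-64,f \right)} = \frac{\frac{41}{2} + 33}{31 + 33} - \left(-2\right) \left(-64\right) = \frac{1}{64} \cdot \frac{107}{2} - 128 = \frac{107}{128} - 128 = - \frac{16277}{128}$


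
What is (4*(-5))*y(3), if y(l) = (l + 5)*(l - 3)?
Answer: 0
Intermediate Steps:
y(l) = (-3 + l)*(5 + l) (y(l) = (5 + l)*(-3 + l) = (-3 + l)*(5 + l))
(4*(-5))*y(3) = (4*(-5))*(-15 + 3² + 2*3) = -20*(-15 + 9 + 6) = -20*0 = 0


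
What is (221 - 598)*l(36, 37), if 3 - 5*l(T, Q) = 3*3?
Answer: 2262/5 ≈ 452.40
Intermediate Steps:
l(T, Q) = -6/5 (l(T, Q) = ⅗ - 3*3/5 = ⅗ - ⅕*9 = ⅗ - 9/5 = -6/5)
(221 - 598)*l(36, 37) = (221 - 598)*(-6/5) = -377*(-6/5) = 2262/5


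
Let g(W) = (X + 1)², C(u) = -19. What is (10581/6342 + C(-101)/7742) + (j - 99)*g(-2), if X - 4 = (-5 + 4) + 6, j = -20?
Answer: -6954826119/584521 ≈ -11898.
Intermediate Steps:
X = 9 (X = 4 + ((-5 + 4) + 6) = 4 + (-1 + 6) = 4 + 5 = 9)
g(W) = 100 (g(W) = (9 + 1)² = 10² = 100)
(10581/6342 + C(-101)/7742) + (j - 99)*g(-2) = (10581/6342 - 19/7742) + (-20 - 99)*100 = (10581*(1/6342) - 19*1/7742) - 119*100 = (3527/2114 - 19/7742) - 11900 = 973781/584521 - 11900 = -6954826119/584521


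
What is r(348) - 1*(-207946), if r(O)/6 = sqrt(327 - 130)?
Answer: 207946 + 6*sqrt(197) ≈ 2.0803e+5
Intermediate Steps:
r(O) = 6*sqrt(197) (r(O) = 6*sqrt(327 - 130) = 6*sqrt(197))
r(348) - 1*(-207946) = 6*sqrt(197) - 1*(-207946) = 6*sqrt(197) + 207946 = 207946 + 6*sqrt(197)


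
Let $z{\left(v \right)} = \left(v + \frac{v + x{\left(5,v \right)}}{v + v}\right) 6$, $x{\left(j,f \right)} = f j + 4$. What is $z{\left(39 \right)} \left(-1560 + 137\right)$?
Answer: $- \frac{4667440}{13} \approx -3.5903 \cdot 10^{5}$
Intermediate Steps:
$x{\left(j,f \right)} = 4 + f j$
$z{\left(v \right)} = 6 v + \frac{3 \left(4 + 6 v\right)}{v}$ ($z{\left(v \right)} = \left(v + \frac{v + \left(4 + v 5\right)}{v + v}\right) 6 = \left(v + \frac{v + \left(4 + 5 v\right)}{2 v}\right) 6 = \left(v + \left(4 + 6 v\right) \frac{1}{2 v}\right) 6 = \left(v + \frac{4 + 6 v}{2 v}\right) 6 = 6 v + \frac{3 \left(4 + 6 v\right)}{v}$)
$z{\left(39 \right)} \left(-1560 + 137\right) = \left(18 + 6 \cdot 39 + \frac{12}{39}\right) \left(-1560 + 137\right) = \left(18 + 234 + 12 \cdot \frac{1}{39}\right) \left(-1423\right) = \left(18 + 234 + \frac{4}{13}\right) \left(-1423\right) = \frac{3280}{13} \left(-1423\right) = - \frac{4667440}{13}$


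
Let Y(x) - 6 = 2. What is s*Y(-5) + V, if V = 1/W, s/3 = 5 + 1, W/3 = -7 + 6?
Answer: 431/3 ≈ 143.67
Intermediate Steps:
W = -3 (W = 3*(-7 + 6) = 3*(-1) = -3)
Y(x) = 8 (Y(x) = 6 + 2 = 8)
s = 18 (s = 3*(5 + 1) = 3*6 = 18)
V = -⅓ (V = 1/(-3) = -⅓ ≈ -0.33333)
s*Y(-5) + V = 18*8 - ⅓ = 144 - ⅓ = 431/3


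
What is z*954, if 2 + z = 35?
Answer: 31482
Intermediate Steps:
z = 33 (z = -2 + 35 = 33)
z*954 = 33*954 = 31482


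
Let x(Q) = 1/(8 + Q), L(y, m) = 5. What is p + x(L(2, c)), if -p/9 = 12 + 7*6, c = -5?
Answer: -6317/13 ≈ -485.92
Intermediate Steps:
p = -486 (p = -9*(12 + 7*6) = -9*(12 + 42) = -9*54 = -486)
p + x(L(2, c)) = -486 + 1/(8 + 5) = -486 + 1/13 = -6317/13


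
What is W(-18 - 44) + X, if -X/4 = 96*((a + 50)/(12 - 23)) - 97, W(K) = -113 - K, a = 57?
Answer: 44795/11 ≈ 4072.3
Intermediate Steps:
X = 45356/11 (X = -4*(96*((57 + 50)/(12 - 23)) - 97) = -4*(96*(107/(-11)) - 97) = -4*(96*(107*(-1/11)) - 97) = -4*(96*(-107/11) - 97) = -4*(-10272/11 - 97) = -4*(-11339/11) = 45356/11 ≈ 4123.3)
W(-18 - 44) + X = (-113 - (-18 - 44)) + 45356/11 = (-113 - 1*(-62)) + 45356/11 = (-113 + 62) + 45356/11 = -51 + 45356/11 = 44795/11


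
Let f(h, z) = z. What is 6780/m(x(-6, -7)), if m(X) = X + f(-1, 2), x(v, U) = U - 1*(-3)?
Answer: -3390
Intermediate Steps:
x(v, U) = 3 + U (x(v, U) = U + 3 = 3 + U)
m(X) = 2 + X (m(X) = X + 2 = 2 + X)
6780/m(x(-6, -7)) = 6780/(2 + (3 - 7)) = 6780/(2 - 4) = 6780/(-2) = 6780*(-½) = -3390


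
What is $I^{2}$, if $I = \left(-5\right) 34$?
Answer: $28900$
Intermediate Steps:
$I = -170$
$I^{2} = \left(-170\right)^{2} = 28900$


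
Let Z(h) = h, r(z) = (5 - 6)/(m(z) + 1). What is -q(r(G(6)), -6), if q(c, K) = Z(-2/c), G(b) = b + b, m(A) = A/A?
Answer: -4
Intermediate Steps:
m(A) = 1
G(b) = 2*b
r(z) = -½ (r(z) = (5 - 6)/(1 + 1) = -1/2 = -1*½ = -½)
q(c, K) = -2/c
-q(r(G(6)), -6) = -(-2)/(-½) = -(-2)*(-2) = -1*4 = -4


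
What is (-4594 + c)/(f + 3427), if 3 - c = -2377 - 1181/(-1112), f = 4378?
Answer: -2463149/8679160 ≈ -0.28380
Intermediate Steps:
c = 2645379/1112 (c = 3 - (-2377 - 1181/(-1112)) = 3 - (-2377 - 1181*(-1)/1112) = 3 - (-2377 - 1*(-1181/1112)) = 3 - (-2377 + 1181/1112) = 3 - 1*(-2642043/1112) = 3 + 2642043/1112 = 2645379/1112 ≈ 2378.9)
(-4594 + c)/(f + 3427) = (-4594 + 2645379/1112)/(4378 + 3427) = -2463149/1112/7805 = -2463149/1112*1/7805 = -2463149/8679160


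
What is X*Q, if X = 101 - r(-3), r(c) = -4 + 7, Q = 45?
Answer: 4410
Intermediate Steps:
r(c) = 3
X = 98 (X = 101 - 1*3 = 101 - 3 = 98)
X*Q = 98*45 = 4410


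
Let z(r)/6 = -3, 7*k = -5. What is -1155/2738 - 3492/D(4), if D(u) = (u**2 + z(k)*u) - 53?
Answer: 9435201/298442 ≈ 31.615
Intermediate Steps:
k = -5/7 (k = (1/7)*(-5) = -5/7 ≈ -0.71429)
z(r) = -18 (z(r) = 6*(-3) = -18)
D(u) = -53 + u**2 - 18*u (D(u) = (u**2 - 18*u) - 53 = -53 + u**2 - 18*u)
-1155/2738 - 3492/D(4) = -1155/2738 - 3492/(-53 + 4**2 - 18*4) = -1155*1/2738 - 3492/(-53 + 16 - 72) = -1155/2738 - 3492/(-109) = -1155/2738 - 3492*(-1/109) = -1155/2738 + 3492/109 = 9435201/298442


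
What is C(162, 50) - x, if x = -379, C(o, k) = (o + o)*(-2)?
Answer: -269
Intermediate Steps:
C(o, k) = -4*o (C(o, k) = (2*o)*(-2) = -4*o)
C(162, 50) - x = -4*162 - 1*(-379) = -648 + 379 = -269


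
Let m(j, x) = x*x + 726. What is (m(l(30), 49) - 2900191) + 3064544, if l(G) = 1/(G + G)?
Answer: 167480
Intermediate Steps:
l(G) = 1/(2*G)
m(j, x) = 726 + x² (m(j, x) = x² + 726 = 726 + x²)
(m(l(30), 49) - 2900191) + 3064544 = ((726 + 49²) - 2900191) + 3064544 = ((726 + 2401) - 2900191) + 3064544 = (3127 - 2900191) + 3064544 = -2897064 + 3064544 = 167480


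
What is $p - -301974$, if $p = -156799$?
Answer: $145175$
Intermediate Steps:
$p - -301974 = -156799 - -301974 = -156799 + 301974 = 145175$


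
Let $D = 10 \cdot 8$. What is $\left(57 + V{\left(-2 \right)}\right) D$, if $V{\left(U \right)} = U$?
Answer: $4400$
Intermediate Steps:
$D = 80$
$\left(57 + V{\left(-2 \right)}\right) D = \left(57 - 2\right) 80 = 55 \cdot 80 = 4400$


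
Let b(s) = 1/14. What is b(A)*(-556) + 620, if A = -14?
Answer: 4062/7 ≈ 580.29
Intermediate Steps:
b(s) = 1/14
b(A)*(-556) + 620 = (1/14)*(-556) + 620 = -278/7 + 620 = 4062/7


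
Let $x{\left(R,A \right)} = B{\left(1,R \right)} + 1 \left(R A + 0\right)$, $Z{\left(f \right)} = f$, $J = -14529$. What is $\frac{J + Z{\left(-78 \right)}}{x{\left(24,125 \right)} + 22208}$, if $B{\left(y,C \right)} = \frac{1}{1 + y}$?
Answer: $- \frac{29214}{50417} \approx -0.57945$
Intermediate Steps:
$x{\left(R,A \right)} = \frac{1}{2} + A R$ ($x{\left(R,A \right)} = \frac{1}{1 + 1} + 1 \left(R A + 0\right) = \frac{1}{2} + 1 \left(A R + 0\right) = \frac{1}{2} + 1 A R = \frac{1}{2} + A R$)
$\frac{J + Z{\left(-78 \right)}}{x{\left(24,125 \right)} + 22208} = \frac{-14529 - 78}{\left(\frac{1}{2} + 125 \cdot 24\right) + 22208} = - \frac{14607}{\left(\frac{1}{2} + 3000\right) + 22208} = - \frac{14607}{\frac{6001}{2} + 22208} = - \frac{14607}{\frac{50417}{2}} = \left(-14607\right) \frac{2}{50417} = - \frac{29214}{50417}$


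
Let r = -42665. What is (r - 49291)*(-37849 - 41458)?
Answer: 7292754492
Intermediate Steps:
(r - 49291)*(-37849 - 41458) = (-42665 - 49291)*(-37849 - 41458) = -91956*(-79307) = 7292754492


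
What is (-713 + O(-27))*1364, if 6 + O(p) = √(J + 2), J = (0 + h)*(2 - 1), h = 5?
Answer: -980716 + 1364*√7 ≈ -9.7711e+5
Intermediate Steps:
J = 5 (J = (0 + 5)*(2 - 1) = 5*1 = 5)
O(p) = -6 + √7 (O(p) = -6 + √(5 + 2) = -6 + √7)
(-713 + O(-27))*1364 = (-713 + (-6 + √7))*1364 = (-719 + √7)*1364 = -980716 + 1364*√7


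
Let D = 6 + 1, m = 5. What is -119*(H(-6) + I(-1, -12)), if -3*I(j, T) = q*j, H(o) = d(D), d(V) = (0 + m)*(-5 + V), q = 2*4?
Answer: -4522/3 ≈ -1507.3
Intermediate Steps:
q = 8
D = 7
d(V) = -25 + 5*V (d(V) = (0 + 5)*(-5 + V) = 5*(-5 + V) = -25 + 5*V)
H(o) = 10 (H(o) = -25 + 5*7 = -25 + 35 = 10)
I(j, T) = -8*j/3
-119*(H(-6) + I(-1, -12)) = -119*(10 - 8/3*(-1)) = -119*(10 + 8/3) = -119*38/3 = -4522/3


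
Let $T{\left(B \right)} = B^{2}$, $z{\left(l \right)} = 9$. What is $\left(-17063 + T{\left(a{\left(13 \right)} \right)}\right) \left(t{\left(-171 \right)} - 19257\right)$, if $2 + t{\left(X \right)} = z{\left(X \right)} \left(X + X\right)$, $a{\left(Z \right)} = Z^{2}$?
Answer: $-256830826$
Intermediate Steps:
$t{\left(X \right)} = -2 + 18 X$ ($t{\left(X \right)} = -2 + 9 \left(X + X\right) = -2 + 9 \cdot 2 X = -2 + 18 X$)
$\left(-17063 + T{\left(a{\left(13 \right)} \right)}\right) \left(t{\left(-171 \right)} - 19257\right) = \left(-17063 + \left(13^{2}\right)^{2}\right) \left(\left(-2 + 18 \left(-171\right)\right) - 19257\right) = \left(-17063 + 169^{2}\right) \left(\left(-2 - 3078\right) - 19257\right) = \left(-17063 + 28561\right) \left(-3080 - 19257\right) = 11498 \left(-22337\right) = -256830826$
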